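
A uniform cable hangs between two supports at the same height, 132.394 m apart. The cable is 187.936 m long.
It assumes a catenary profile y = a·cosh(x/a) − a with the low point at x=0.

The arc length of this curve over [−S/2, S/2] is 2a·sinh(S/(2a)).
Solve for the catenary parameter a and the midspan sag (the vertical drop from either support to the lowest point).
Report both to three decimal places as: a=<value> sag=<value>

seed: a₀ = √(S³/(24(L−S))) = √(132.394³/(24·55.542)) = 41.724014
iter 1: u=1.586544  f(a)=+7.424e+00  f'(a)=-3.396e+00  a ← 41.724014 − (+7.424e+00/-3.396e+00) = 43.910419
iter 2: u=1.507547  f(a)=+6.235e-01  f'(a)=-2.847e+00  a ← 43.910419 − (+6.235e-01/-2.847e+00) = 44.129402
iter 3: u=1.500066  f(a)=+5.288e-03  f'(a)=-2.799e+00  a ← 44.129402 − (+5.288e-03/-2.799e+00) = 44.131291
iter 4: u=1.500001  f(a)=+3.875e-07  f'(a)=-2.799e+00  a ← 44.131291 − (+3.875e-07/-2.799e+00) = 44.131291
iter 5: u=1.500001  f(a)=+2.842e-14  f'(a)=-2.799e+00  a ← 44.131291 − (+2.842e-14/-2.799e+00) = 44.131291
converged: |Δa| < 1e-12 after 5 iterations
sag = a·(cosh(S/(2a)) − 1) = 44.131291·(cosh(1.500001) − 1) = 59.683717
T_max/T_min = cosh(S/(2a)) = 2.352413

a=44.131 sag=59.684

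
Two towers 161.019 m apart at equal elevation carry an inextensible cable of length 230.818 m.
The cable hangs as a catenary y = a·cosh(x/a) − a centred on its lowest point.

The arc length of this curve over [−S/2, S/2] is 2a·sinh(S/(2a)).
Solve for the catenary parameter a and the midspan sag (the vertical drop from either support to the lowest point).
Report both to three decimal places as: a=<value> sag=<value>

a=52.890 sag=74.061

seed: a₀ = √(S³/(24(L−S))) = √(161.019³/(24·69.799)) = 49.921252
iter 1: u=1.612730  f(a)=+9.660e+00  f'(a)=-3.595e+00  a ← 49.921252 − (+9.660e+00/-3.595e+00) = 52.608603
iter 2: u=1.530349  f(a)=+8.349e-01  f'(a)=-2.998e+00  a ← 52.608603 − (+8.349e-01/-2.998e+00) = 52.887093
iter 3: u=1.522290  f(a)=+7.539e-03  f'(a)=-2.944e+00  a ← 52.887093 − (+7.539e-03/-2.944e+00) = 52.889654
iter 4: u=1.522216  f(a)=+6.271e-07  f'(a)=-2.943e+00  a ← 52.889654 − (+6.271e-07/-2.943e+00) = 52.889654
iter 5: u=1.522216  f(a)=+0.000e+00  f'(a)=-2.943e+00  a ← 52.889654 − (+0.000e+00/-2.943e+00) = 52.889654
converged: |Δa| < 1e-12 after 5 iterations
sag = a·(cosh(S/(2a)) − 1) = 52.889654·(cosh(1.522216) − 1) = 74.061332
T_max/T_min = cosh(S/(2a)) = 2.400299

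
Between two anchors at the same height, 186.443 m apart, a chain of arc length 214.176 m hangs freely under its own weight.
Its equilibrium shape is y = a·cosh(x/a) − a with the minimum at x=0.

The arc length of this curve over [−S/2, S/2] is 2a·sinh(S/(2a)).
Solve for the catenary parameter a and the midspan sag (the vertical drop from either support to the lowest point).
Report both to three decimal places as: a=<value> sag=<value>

a=100.807 sag=46.264

seed: a₀ = √(S³/(24(L−S))) = √(186.443³/(24·27.733)) = 98.676804
iter 1: u=0.944715  f(a)=+1.264e+00  f'(a)=-6.139e-01  a ← 98.676804 − (+1.264e+00/-6.139e-01) = 100.736122
iter 2: u=0.925403  f(a)=+4.066e-02  f'(a)=-5.750e-01  a ← 100.736122 − (+4.066e-02/-5.750e-01) = 100.806835
iter 3: u=0.924754  f(a)=+4.515e-05  f'(a)=-5.737e-01  a ← 100.806835 − (+4.515e-05/-5.737e-01) = 100.806914
iter 4: u=0.924753  f(a)=+5.582e-11  f'(a)=-5.737e-01  a ← 100.806914 − (+5.582e-11/-5.737e-01) = 100.806914
converged: |Δa| < 1e-12 after 4 iterations
sag = a·(cosh(S/(2a)) − 1) = 100.806914·(cosh(0.924753) − 1) = 46.264068
T_max/T_min = cosh(S/(2a)) = 1.458937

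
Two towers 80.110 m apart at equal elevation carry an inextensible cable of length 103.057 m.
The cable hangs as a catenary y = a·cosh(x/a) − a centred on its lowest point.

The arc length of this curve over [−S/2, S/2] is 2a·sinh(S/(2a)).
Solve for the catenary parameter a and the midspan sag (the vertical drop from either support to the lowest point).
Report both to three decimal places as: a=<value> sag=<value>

a=31.788 sag=28.757

seed: a₀ = √(S³/(24(L−S))) = √(80.110³/(24·22.947)) = 30.553539
iter 1: u=1.310977  f(a)=+2.055e+00  f'(a)=-1.777e+00  a ← 30.553539 − (+2.055e+00/-1.777e+00) = 31.709990
iter 2: u=1.263167  f(a)=+1.224e-01  f'(a)=-1.571e+00  a ← 31.709990 − (+1.224e-01/-1.571e+00) = 31.787926
iter 3: u=1.260070  f(a)=+4.954e-04  f'(a)=-1.558e+00  a ← 31.787926 − (+4.954e-04/-1.558e+00) = 31.788244
iter 4: u=1.260057  f(a)=+8.187e-09  f'(a)=-1.558e+00  a ← 31.788244 − (+8.187e-09/-1.558e+00) = 31.788244
iter 5: u=1.260057  f(a)=+1.421e-14  f'(a)=-1.558e+00  a ← 31.788244 − (+1.421e-14/-1.558e+00) = 31.788244
converged: |Δa| < 1e-12 after 5 iterations
sag = a·(cosh(S/(2a)) − 1) = 31.788244·(cosh(1.260057) − 1) = 28.756605
T_max/T_min = cosh(S/(2a)) = 1.904630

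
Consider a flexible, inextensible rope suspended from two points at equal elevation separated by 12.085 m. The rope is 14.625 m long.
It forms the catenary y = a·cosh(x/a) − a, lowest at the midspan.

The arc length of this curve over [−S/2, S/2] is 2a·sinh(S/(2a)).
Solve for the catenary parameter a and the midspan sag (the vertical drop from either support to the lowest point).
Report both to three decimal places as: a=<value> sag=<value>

seed: a₀ = √(S³/(24(L−S))) = √(12.085³/(24·2.540)) = 5.380808
iter 1: u=1.122973  f(a)=+1.650e-01  f'(a)=-1.069e+00  a ← 5.380808 − (+1.650e-01/-1.069e+00) = 5.535256
iter 2: u=1.091639  f(a)=+7.373e-03  f'(a)=-9.751e-01  a ← 5.535256 − (+7.373e-03/-9.751e-01) = 5.542817
iter 3: u=1.090150  f(a)=+1.624e-05  f'(a)=-9.708e-01  a ← 5.542817 − (+1.624e-05/-9.708e-01) = 5.542834
iter 4: u=1.090146  f(a)=+7.912e-11  f'(a)=-9.708e-01  a ← 5.542834 − (+7.912e-11/-9.708e-01) = 5.542834
iter 5: u=1.090146  f(a)=+1.776e-15  f'(a)=-9.708e-01  a ← 5.542834 − (+1.776e-15/-9.708e-01) = 5.542834
converged: |Δa| < 1e-12 after 5 iterations
sag = a·(cosh(S/(2a)) − 1) = 5.542834·(cosh(1.090146) − 1) = 3.632986
T_max/T_min = cosh(S/(2a)) = 1.655438

a=5.543 sag=3.633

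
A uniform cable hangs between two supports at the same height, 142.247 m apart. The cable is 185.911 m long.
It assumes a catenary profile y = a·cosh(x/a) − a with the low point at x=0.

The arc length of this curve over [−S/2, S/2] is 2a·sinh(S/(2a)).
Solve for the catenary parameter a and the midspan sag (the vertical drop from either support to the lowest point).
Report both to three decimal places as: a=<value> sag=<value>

a=54.668 sag=53.171

seed: a₀ = √(S³/(24(L−S))) = √(142.247³/(24·43.664)) = 52.407965
iter 1: u=1.357112  f(a)=+4.202e+00  f'(a)=-1.994e+00  a ← 52.407965 − (+4.202e+00/-1.994e+00) = 54.515100
iter 2: u=1.304657  f(a)=+2.667e-01  f'(a)=-1.748e+00  a ← 54.515100 − (+2.667e-01/-1.748e+00) = 54.667651
iter 3: u=1.301016  f(a)=+1.236e-03  f'(a)=-1.732e+00  a ← 54.667651 − (+1.236e-03/-1.732e+00) = 54.668364
iter 4: u=1.300999  f(a)=+2.679e-08  f'(a)=-1.732e+00  a ← 54.668364 − (+2.679e-08/-1.732e+00) = 54.668364
iter 5: u=1.300999  f(a)=+0.000e+00  f'(a)=-1.732e+00  a ← 54.668364 − (+0.000e+00/-1.732e+00) = 54.668364
converged: |Δa| < 1e-12 after 5 iterations
sag = a·(cosh(S/(2a)) − 1) = 54.668364·(cosh(1.300999) − 1) = 53.171123
T_max/T_min = cosh(S/(2a)) = 1.972612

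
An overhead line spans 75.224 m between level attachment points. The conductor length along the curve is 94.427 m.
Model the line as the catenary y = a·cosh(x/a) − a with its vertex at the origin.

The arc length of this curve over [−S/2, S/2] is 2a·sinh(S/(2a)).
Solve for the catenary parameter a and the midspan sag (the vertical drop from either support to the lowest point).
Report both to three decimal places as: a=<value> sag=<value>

seed: a₀ = √(S³/(24(L−S))) = √(75.224³/(24·19.203)) = 30.390964
iter 1: u=1.237605  f(a)=+1.525e+00  f'(a)=-1.468e+00  a ← 30.390964 − (+1.525e+00/-1.468e+00) = 31.429944
iter 2: u=1.196693  f(a)=+8.172e-02  f'(a)=-1.315e+00  a ← 31.429944 − (+8.172e-02/-1.315e+00) = 31.492100
iter 3: u=1.194331  f(a)=+2.639e-04  f'(a)=-1.306e+00  a ← 31.492100 − (+2.639e-04/-1.306e+00) = 31.492302
iter 4: u=1.194324  f(a)=+2.771e-09  f'(a)=-1.306e+00  a ← 31.492302 − (+2.771e-09/-1.306e+00) = 31.492302
iter 5: u=1.194324  f(a)=-2.842e-14  f'(a)=-1.306e+00  a ← 31.492302 − (-2.842e-14/-1.306e+00) = 31.492302
converged: |Δa| < 1e-12 after 5 iterations
sag = a·(cosh(S/(2a)) − 1) = 31.492302·(cosh(1.194324) − 1) = 25.260492
T_max/T_min = cosh(S/(2a)) = 1.802116

a=31.492 sag=25.260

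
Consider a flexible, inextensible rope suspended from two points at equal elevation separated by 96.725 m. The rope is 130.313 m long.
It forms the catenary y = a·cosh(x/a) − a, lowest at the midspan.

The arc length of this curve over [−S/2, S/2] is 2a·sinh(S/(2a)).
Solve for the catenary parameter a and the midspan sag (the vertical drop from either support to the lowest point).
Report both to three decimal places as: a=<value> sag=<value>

seed: a₀ = √(S³/(24(L−S))) = √(96.725³/(24·33.588)) = 33.505061
iter 1: u=1.443439  f(a)=+3.678e+00  f'(a)=-2.455e+00  a ← 33.505061 − (+3.678e+00/-2.455e+00) = 35.003129
iter 2: u=1.381662  f(a)=+2.610e-01  f'(a)=-2.118e+00  a ← 35.003129 − (+2.610e-01/-2.118e+00) = 35.126392
iter 3: u=1.376814  f(a)=+1.537e-03  f'(a)=-2.093e+00  a ← 35.126392 − (+1.537e-03/-2.093e+00) = 35.127126
iter 4: u=1.376785  f(a)=+5.401e-08  f'(a)=-2.093e+00  a ← 35.127126 − (+5.401e-08/-2.093e+00) = 35.127127
iter 5: u=1.376785  f(a)=+0.000e+00  f'(a)=-2.093e+00  a ← 35.127127 − (+0.000e+00/-2.093e+00) = 35.127127
converged: |Δa| < 1e-12 after 5 iterations
sag = a·(cosh(S/(2a)) − 1) = 35.127127·(cosh(1.376785) − 1) = 38.895063
T_max/T_min = cosh(S/(2a)) = 2.107266

a=35.127 sag=38.895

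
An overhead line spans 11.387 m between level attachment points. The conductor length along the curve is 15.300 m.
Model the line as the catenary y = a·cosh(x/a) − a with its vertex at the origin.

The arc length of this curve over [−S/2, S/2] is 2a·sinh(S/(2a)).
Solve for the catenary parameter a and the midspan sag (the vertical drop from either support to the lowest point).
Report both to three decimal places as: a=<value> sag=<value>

a=4.155 sag=4.550

seed: a₀ = √(S³/(24(L−S))) = √(11.387³/(24·3.913)) = 3.965094
iter 1: u=1.435906  f(a)=+4.238e-01  f'(a)=-2.412e+00  a ← 3.965094 − (+4.238e-01/-2.412e+00) = 4.140803
iter 2: u=1.374975  f(a)=+2.980e-02  f'(a)=-2.084e+00  a ← 4.140803 − (+2.980e-02/-2.084e+00) = 4.155104
iter 3: u=1.370242  f(a)=+1.719e-04  f'(a)=-2.060e+00  a ← 4.155104 − (+1.719e-04/-2.060e+00) = 4.155188
iter 4: u=1.370215  f(a)=+5.799e-09  f'(a)=-2.059e+00  a ← 4.155188 − (+5.799e-09/-2.059e+00) = 4.155188
iter 5: u=1.370215  f(a)=+0.000e+00  f'(a)=-2.059e+00  a ← 4.155188 − (+0.000e+00/-2.059e+00) = 4.155188
converged: |Δa| < 1e-12 after 5 iterations
sag = a·(cosh(S/(2a)) − 1) = 4.155188·(cosh(1.370215) − 1) = 4.550448
T_max/T_min = cosh(S/(2a)) = 2.095124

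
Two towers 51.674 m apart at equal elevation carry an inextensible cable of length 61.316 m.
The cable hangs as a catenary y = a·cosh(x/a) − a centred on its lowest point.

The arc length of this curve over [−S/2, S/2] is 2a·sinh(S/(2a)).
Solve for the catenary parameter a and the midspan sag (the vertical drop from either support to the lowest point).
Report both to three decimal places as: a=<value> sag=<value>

seed: a₀ = √(S³/(24(L−S))) = √(51.674³/(24·9.642)) = 24.418497
iter 1: u=1.058091  f(a)=+5.544e-01  f'(a)=-8.818e-01  a ← 24.418497 − (+5.544e-01/-8.818e-01) = 25.047190
iter 2: u=1.031533  f(a)=+2.213e-02  f'(a)=-8.126e-01  a ← 25.047190 − (+2.213e-02/-8.126e-01) = 25.074424
iter 3: u=1.030413  f(a)=+3.852e-05  f'(a)=-8.098e-01  a ← 25.074424 − (+3.852e-05/-8.098e-01) = 25.074472
iter 4: u=1.030411  f(a)=+1.171e-10  f'(a)=-8.098e-01  a ← 25.074472 − (+1.171e-10/-8.098e-01) = 25.074472
iter 5: u=1.030411  f(a)=+0.000e+00  f'(a)=-8.098e-01  a ← 25.074472 − (+0.000e+00/-8.098e-01) = 25.074472
converged: |Δa| < 1e-12 after 5 iterations
sag = a·(cosh(S/(2a)) − 1) = 25.074472·(cosh(1.030411) − 1) = 14.531615
T_max/T_min = cosh(S/(2a)) = 1.579538

a=25.074 sag=14.532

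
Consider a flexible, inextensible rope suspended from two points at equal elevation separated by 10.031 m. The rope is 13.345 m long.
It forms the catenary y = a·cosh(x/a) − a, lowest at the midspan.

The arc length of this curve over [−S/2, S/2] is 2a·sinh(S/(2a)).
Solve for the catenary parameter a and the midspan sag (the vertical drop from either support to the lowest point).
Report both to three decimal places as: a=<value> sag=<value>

a=3.727 sag=3.916

seed: a₀ = √(S³/(24(L−S))) = √(10.031³/(24·3.314)) = 3.562333
iter 1: u=1.407926  f(a)=+3.444e-01  f'(a)=-2.256e+00  a ← 3.562333 − (+3.444e-01/-2.256e+00) = 3.714958
iter 2: u=1.350083  f(a)=+2.337e-02  f'(a)=-1.960e+00  a ← 3.714958 − (+2.337e-02/-1.960e+00) = 3.726883
iter 3: u=1.345763  f(a)=+1.249e-04  f'(a)=-1.939e+00  a ← 3.726883 − (+1.249e-04/-1.939e+00) = 3.726948
iter 4: u=1.345739  f(a)=+3.613e-09  f'(a)=-1.939e+00  a ← 3.726948 − (+3.613e-09/-1.939e+00) = 3.726948
iter 5: u=1.345739  f(a)=-1.776e-15  f'(a)=-1.939e+00  a ← 3.726948 − (-1.776e-15/-1.939e+00) = 3.726948
converged: |Δa| < 1e-12 after 5 iterations
sag = a·(cosh(S/(2a)) − 1) = 3.726948·(cosh(1.345739) − 1) = 3.915853
T_max/T_min = cosh(S/(2a)) = 2.050686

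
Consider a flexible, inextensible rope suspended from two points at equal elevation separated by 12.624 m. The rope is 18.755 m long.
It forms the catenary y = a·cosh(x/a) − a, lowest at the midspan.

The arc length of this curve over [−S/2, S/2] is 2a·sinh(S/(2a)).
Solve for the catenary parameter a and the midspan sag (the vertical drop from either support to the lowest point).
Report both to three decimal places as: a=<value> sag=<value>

seed: a₀ = √(S³/(24(L−S))) = √(12.624³/(24·6.131)) = 3.697636
iter 1: u=1.707036  f(a)=+9.578e-01  f'(a)=-4.389e+00  a ← 3.697636 − (+9.578e-01/-4.389e+00) = 3.915887
iter 2: u=1.611895  f(a)=+9.135e-02  f'(a)=-3.588e+00  a ← 3.915887 − (+9.135e-02/-3.588e+00) = 3.941347
iter 3: u=1.601483  f(a)=+1.024e-03  f'(a)=-3.508e+00  a ← 3.941347 − (+1.024e-03/-3.508e+00) = 3.941639
iter 4: u=1.601364  f(a)=+1.320e-07  f'(a)=-3.507e+00  a ← 3.941639 − (+1.320e-07/-3.507e+00) = 3.941639
iter 5: u=1.601364  f(a)=+3.553e-15  f'(a)=-3.507e+00  a ← 3.941639 − (+3.553e-15/-3.507e+00) = 3.941639
converged: |Δa| < 1e-12 after 5 iterations
sag = a·(cosh(S/(2a)) − 1) = 3.941639·(cosh(1.601364) − 1) = 6.230579
T_max/T_min = cosh(S/(2a)) = 2.580708

a=3.942 sag=6.231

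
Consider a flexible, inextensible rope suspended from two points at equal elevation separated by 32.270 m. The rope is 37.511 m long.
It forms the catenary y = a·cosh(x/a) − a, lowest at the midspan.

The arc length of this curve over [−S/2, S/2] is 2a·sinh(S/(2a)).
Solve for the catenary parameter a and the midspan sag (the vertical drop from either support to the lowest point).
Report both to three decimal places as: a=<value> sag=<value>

a=16.729 sag=8.403

seed: a₀ = √(S³/(24(L−S))) = √(32.270³/(24·5.241)) = 16.345031
iter 1: u=0.987150  f(a)=+2.614e-01  f'(a)=-7.060e-01  a ← 16.345031 − (+2.614e-01/-7.060e-01) = 16.715234
iter 2: u=0.965287  f(a)=+9.143e-03  f'(a)=-6.574e-01  a ← 16.715234 − (+9.143e-03/-6.574e-01) = 16.729143
iter 3: u=0.964485  f(a)=+1.209e-05  f'(a)=-6.556e-01  a ← 16.729143 − (+1.209e-05/-6.556e-01) = 16.729161
iter 4: u=0.964484  f(a)=+2.120e-11  f'(a)=-6.556e-01  a ← 16.729161 − (+2.120e-11/-6.556e-01) = 16.729161
iter 5: u=0.964484  f(a)=+0.000e+00  f'(a)=-6.556e-01  a ← 16.729161 − (+0.000e+00/-6.556e-01) = 16.729161
converged: |Δa| < 1e-12 after 5 iterations
sag = a·(cosh(S/(2a)) − 1) = 16.729161·(cosh(0.964484) − 1) = 8.403161
T_max/T_min = cosh(S/(2a)) = 1.502306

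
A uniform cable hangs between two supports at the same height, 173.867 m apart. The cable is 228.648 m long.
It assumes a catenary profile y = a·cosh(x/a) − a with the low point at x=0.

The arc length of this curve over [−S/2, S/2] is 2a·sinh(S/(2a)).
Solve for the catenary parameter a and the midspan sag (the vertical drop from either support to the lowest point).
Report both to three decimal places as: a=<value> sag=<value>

seed: a₀ = √(S³/(24(L−S))) = √(173.867³/(24·54.781)) = 63.227374
iter 1: u=1.374935  f(a)=+5.417e+00  f'(a)=-2.083e+00  a ← 63.227374 − (+5.417e+00/-2.083e+00) = 65.827708
iter 2: u=1.320622  f(a)=+3.521e-01  f'(a)=-1.821e+00  a ← 65.827708 − (+3.521e-01/-1.821e+00) = 66.021129
iter 3: u=1.316753  f(a)=+1.716e-03  f'(a)=-1.803e+00  a ← 66.021129 − (+1.716e-03/-1.803e+00) = 66.022081
iter 4: u=1.316734  f(a)=+4.122e-08  f'(a)=-1.803e+00  a ← 66.022081 − (+4.122e-08/-1.803e+00) = 66.022081
iter 5: u=1.316734  f(a)=+0.000e+00  f'(a)=-1.803e+00  a ← 66.022081 − (+0.000e+00/-1.803e+00) = 66.022081
converged: |Δa| < 1e-12 after 5 iterations
sag = a·(cosh(S/(2a)) − 1) = 66.022081·(cosh(1.316734) − 1) = 65.996449
T_max/T_min = cosh(S/(2a)) = 1.999612

a=66.022 sag=65.996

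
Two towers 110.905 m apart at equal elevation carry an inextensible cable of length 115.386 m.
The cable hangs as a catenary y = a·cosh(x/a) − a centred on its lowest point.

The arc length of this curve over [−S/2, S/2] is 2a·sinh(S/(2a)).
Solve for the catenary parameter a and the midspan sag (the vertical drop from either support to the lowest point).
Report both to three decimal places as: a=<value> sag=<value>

a=113.301 sag=13.843

seed: a₀ = √(S³/(24(L−S))) = √(110.905³/(24·4.481)) = 112.624687
iter 1: u=0.492365  f(a)=+5.463e-02  f'(a)=-8.152e-02  a ← 112.624687 − (+5.463e-02/-8.152e-02) = 113.294825
iter 2: u=0.489453  f(a)=+4.914e-04  f'(a)=-8.006e-02  a ← 113.294825 − (+4.914e-04/-8.006e-02) = 113.300964
iter 3: u=0.489427  f(a)=+4.057e-08  f'(a)=-8.005e-02  a ← 113.300964 − (+4.057e-08/-8.005e-02) = 113.300964
iter 4: u=0.489427  f(a)=+2.842e-14  f'(a)=-8.005e-02  a ← 113.300964 − (+2.842e-14/-8.005e-02) = 113.300964
converged: |Δa| < 1e-12 after 4 iterations
sag = a·(cosh(S/(2a)) − 1) = 113.300964·(cosh(0.489427) − 1) = 13.843012
T_max/T_min = cosh(S/(2a)) = 1.122179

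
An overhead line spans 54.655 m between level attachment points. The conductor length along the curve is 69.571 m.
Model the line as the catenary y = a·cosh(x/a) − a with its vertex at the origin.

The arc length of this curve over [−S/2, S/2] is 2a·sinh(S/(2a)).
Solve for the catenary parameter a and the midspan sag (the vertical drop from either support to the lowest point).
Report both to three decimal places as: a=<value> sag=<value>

a=22.180 sag=19.075

seed: a₀ = √(S³/(24(L−S))) = √(54.655³/(24·14.916)) = 21.355662
iter 1: u=1.279637  f(a)=+1.270e+00  f'(a)=-1.639e+00  a ← 21.355662 − (+1.270e+00/-1.639e+00) = 22.130277
iter 2: u=1.234847  f(a)=+7.237e-02  f'(a)=-1.457e+00  a ← 22.130277 − (+7.237e-02/-1.457e+00) = 22.179930
iter 3: u=1.232082  f(a)=+2.664e-04  f'(a)=-1.447e+00  a ← 22.179930 − (+2.664e-04/-1.447e+00) = 22.180114
iter 4: u=1.232072  f(a)=+3.640e-09  f'(a)=-1.447e+00  a ← 22.180114 − (+3.640e-09/-1.447e+00) = 22.180114
iter 5: u=1.232072  f(a)=+0.000e+00  f'(a)=-1.447e+00  a ← 22.180114 − (+0.000e+00/-1.447e+00) = 22.180114
converged: |Δa| < 1e-12 after 5 iterations
sag = a·(cosh(S/(2a)) − 1) = 22.180114·(cosh(1.232072) − 1) = 19.075049
T_max/T_min = cosh(S/(2a)) = 1.860007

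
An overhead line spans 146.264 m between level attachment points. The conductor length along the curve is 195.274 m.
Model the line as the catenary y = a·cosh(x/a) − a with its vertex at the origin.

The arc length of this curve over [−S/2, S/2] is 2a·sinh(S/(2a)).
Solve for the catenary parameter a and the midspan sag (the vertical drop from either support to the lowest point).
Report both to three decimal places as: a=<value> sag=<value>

seed: a₀ = √(S³/(24(L−S))) = √(146.264³/(24·49.010)) = 51.577252
iter 1: u=1.417912  f(a)=+5.169e+00  f'(a)=-2.311e+00  a ← 51.577252 − (+5.169e+00/-2.311e+00) = 53.814025
iter 2: u=1.358977  f(a)=+3.553e-01  f'(a)=-2.003e+00  a ← 53.814025 − (+3.553e-01/-2.003e+00) = 53.991375
iter 3: u=1.354513  f(a)=+1.952e-03  f'(a)=-1.981e+00  a ← 53.991375 − (+1.952e-03/-1.981e+00) = 53.992360
iter 4: u=1.354488  f(a)=+5.966e-08  f'(a)=-1.981e+00  a ← 53.992360 − (+5.966e-08/-1.981e+00) = 53.992360
iter 5: u=1.354488  f(a)=+2.842e-14  f'(a)=-1.981e+00  a ← 53.992360 − (+2.842e-14/-1.981e+00) = 53.992360
converged: |Δa| < 1e-12 after 5 iterations
sag = a·(cosh(S/(2a)) − 1) = 53.992360·(cosh(1.354488) − 1) = 57.578957
T_max/T_min = cosh(S/(2a)) = 2.066428

a=53.992 sag=57.579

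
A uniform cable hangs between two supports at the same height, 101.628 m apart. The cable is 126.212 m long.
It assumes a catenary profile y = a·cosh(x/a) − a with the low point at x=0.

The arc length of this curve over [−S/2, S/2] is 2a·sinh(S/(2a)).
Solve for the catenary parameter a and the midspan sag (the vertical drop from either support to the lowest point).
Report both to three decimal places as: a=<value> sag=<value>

a=43.631 sag=33.090

seed: a₀ = √(S³/(24(L−S))) = √(101.628³/(24·24.584)) = 42.178213
iter 1: u=1.204745  f(a)=+1.847e+00  f'(a)=-1.344e+00  a ← 42.178213 − (+1.847e+00/-1.344e+00) = 43.552536
iter 2: u=1.166729  f(a)=+9.411e-02  f'(a)=-1.210e+00  a ← 43.552536 − (+9.411e-02/-1.210e+00) = 43.630309
iter 3: u=1.164649  f(a)=+2.734e-04  f'(a)=-1.203e+00  a ← 43.630309 − (+2.734e-04/-1.203e+00) = 43.630536
iter 4: u=1.164643  f(a)=+2.322e-09  f'(a)=-1.203e+00  a ← 43.630536 − (+2.322e-09/-1.203e+00) = 43.630536
iter 5: u=1.164643  f(a)=-1.421e-14  f'(a)=-1.203e+00  a ← 43.630536 − (-1.421e-14/-1.203e+00) = 43.630536
converged: |Δa| < 1e-12 after 5 iterations
sag = a·(cosh(S/(2a)) − 1) = 43.630536·(cosh(1.164643) − 1) = 33.089676
T_max/T_min = cosh(S/(2a)) = 1.758406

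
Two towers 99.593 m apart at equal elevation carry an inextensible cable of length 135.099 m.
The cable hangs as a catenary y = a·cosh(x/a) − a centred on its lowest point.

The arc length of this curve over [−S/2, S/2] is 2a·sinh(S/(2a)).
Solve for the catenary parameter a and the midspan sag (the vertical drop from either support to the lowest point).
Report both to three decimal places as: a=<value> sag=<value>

a=35.737 sag=40.683

seed: a₀ = √(S³/(24(L−S))) = √(99.593³/(24·35.506)) = 34.047617
iter 1: u=1.462555  f(a)=+3.997e+00  f'(a)=-2.567e+00  a ← 34.047617 − (+3.997e+00/-2.567e+00) = 35.604426
iter 2: u=1.398604  f(a)=+2.905e-01  f'(a)=-2.206e+00  a ← 35.604426 − (+2.905e-01/-2.206e+00) = 35.736071
iter 3: u=1.393452  f(a)=+1.800e-03  f'(a)=-2.179e+00  a ← 35.736071 − (+1.800e-03/-2.179e+00) = 35.736897
iter 4: u=1.393420  f(a)=+7.008e-08  f'(a)=-2.179e+00  a ← 35.736897 − (+7.008e-08/-2.179e+00) = 35.736897
iter 5: u=1.393420  f(a)=+2.842e-14  f'(a)=-2.179e+00  a ← 35.736897 − (+2.842e-14/-2.179e+00) = 35.736897
converged: |Δa| < 1e-12 after 5 iterations
sag = a·(cosh(S/(2a)) − 1) = 35.736897·(cosh(1.393420) − 1) = 40.683393
T_max/T_min = cosh(S/(2a)) = 2.138414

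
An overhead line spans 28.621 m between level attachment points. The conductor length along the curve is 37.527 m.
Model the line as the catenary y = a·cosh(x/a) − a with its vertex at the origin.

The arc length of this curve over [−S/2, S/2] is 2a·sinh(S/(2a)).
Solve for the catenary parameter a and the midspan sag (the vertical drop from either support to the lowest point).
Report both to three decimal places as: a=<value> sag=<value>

seed: a₀ = √(S³/(24(L−S))) = √(28.621³/(24·8.906)) = 10.473220
iter 1: u=1.366390  f(a)=+8.693e-01  f'(a)=-2.040e+00  a ← 10.473220 − (+8.693e-01/-2.040e+00) = 10.899321
iter 2: u=1.312972  f(a)=+5.587e-02  f'(a)=-1.786e+00  a ← 10.899321 − (+5.587e-02/-1.786e+00) = 10.930609
iter 3: u=1.309213  f(a)=+2.658e-04  f'(a)=-1.769e+00  a ← 10.930609 − (+2.658e-04/-1.769e+00) = 10.930759
iter 4: u=1.309195  f(a)=+6.079e-09  f'(a)=-1.769e+00  a ← 10.930759 − (+6.079e-09/-1.769e+00) = 10.930759
iter 5: u=1.309195  f(a)=-7.105e-15  f'(a)=-1.769e+00  a ← 10.930759 − (-7.105e-15/-1.769e+00) = 10.930759
converged: |Δa| < 1e-12 after 5 iterations
sag = a·(cosh(S/(2a)) − 1) = 10.930759·(cosh(1.309195) − 1) = 10.784453
T_max/T_min = cosh(S/(2a)) = 1.986615

a=10.931 sag=10.784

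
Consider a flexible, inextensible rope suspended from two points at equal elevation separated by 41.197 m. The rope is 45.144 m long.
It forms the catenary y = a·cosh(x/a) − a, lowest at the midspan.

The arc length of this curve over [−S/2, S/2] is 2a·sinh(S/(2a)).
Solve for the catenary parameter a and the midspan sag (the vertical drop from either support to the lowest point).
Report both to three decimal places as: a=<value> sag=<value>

a=27.550 sag=8.066

seed: a₀ = √(S³/(24(L−S))) = √(41.197³/(24·3.947)) = 27.168096
iter 1: u=0.758187  f(a)=+1.150e-01  f'(a)=-3.076e-01  a ← 27.168096 − (+1.150e-01/-3.076e-01) = 27.541982
iter 2: u=0.747895  f(a)=+2.417e-03  f'(a)=-2.948e-01  a ← 27.541982 − (+2.417e-03/-2.948e-01) = 27.550182
iter 3: u=0.747672  f(a)=+1.119e-06  f'(a)=-2.945e-01  a ← 27.550182 − (+1.119e-06/-2.945e-01) = 27.550185
iter 4: u=0.747672  f(a)=+2.416e-13  f'(a)=-2.945e-01  a ← 27.550185 − (+2.416e-13/-2.945e-01) = 27.550185
converged: |Δa| < 1e-12 after 4 iterations
sag = a·(cosh(S/(2a)) − 1) = 27.550185·(cosh(0.747672) − 1) = 8.065933
T_max/T_min = cosh(S/(2a)) = 1.292772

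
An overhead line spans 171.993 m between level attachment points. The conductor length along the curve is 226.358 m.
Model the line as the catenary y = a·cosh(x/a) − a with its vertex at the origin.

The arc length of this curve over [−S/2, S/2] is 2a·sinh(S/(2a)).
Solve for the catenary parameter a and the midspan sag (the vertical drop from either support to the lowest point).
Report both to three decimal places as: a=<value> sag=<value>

a=65.214 sag=65.409

seed: a₀ = √(S³/(24(L−S))) = √(171.993³/(24·54.365)) = 62.445456
iter 1: u=1.377146  f(a)=+5.394e+00  f'(a)=-2.095e+00  a ← 62.445456 − (+5.394e+00/-2.095e+00) = 65.020787
iter 2: u=1.322600  f(a)=+3.517e-01  f'(a)=-1.830e+00  a ← 65.020787 − (+3.517e-01/-1.830e+00) = 65.212987
iter 3: u=1.318702  f(a)=+1.725e-03  f'(a)=-1.812e+00  a ← 65.212987 − (+1.725e-03/-1.812e+00) = 65.213939
iter 4: u=1.318683  f(a)=+4.195e-08  f'(a)=-1.812e+00  a ← 65.213939 − (+4.195e-08/-1.812e+00) = 65.213939
iter 5: u=1.318683  f(a)=+2.842e-14  f'(a)=-1.812e+00  a ← 65.213939 − (+2.842e-14/-1.812e+00) = 65.213939
converged: |Δa| < 1e-12 after 5 iterations
sag = a·(cosh(S/(2a)) − 1) = 65.213939·(cosh(1.318683) − 1) = 65.408968
T_max/T_min = cosh(S/(2a)) = 2.002991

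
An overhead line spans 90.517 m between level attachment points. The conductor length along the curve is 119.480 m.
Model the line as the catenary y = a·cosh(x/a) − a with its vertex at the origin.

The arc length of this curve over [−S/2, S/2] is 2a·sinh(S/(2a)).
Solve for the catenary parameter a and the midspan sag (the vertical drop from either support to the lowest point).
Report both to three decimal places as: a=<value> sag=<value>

a=34.129 sag=34.673

seed: a₀ = √(S³/(24(L−S))) = √(90.517³/(24·28.963)) = 32.663885
iter 1: u=1.385582  f(a)=+2.911e+00  f'(a)=-2.138e+00  a ← 32.663885 − (+2.911e+00/-2.138e+00) = 34.025286
iter 2: u=1.330143  f(a)=+1.919e-01  f'(a)=-1.865e+00  a ← 34.025286 − (+1.919e-01/-1.865e+00) = 34.128185
iter 3: u=1.326133  f(a)=+9.638e-04  f'(a)=-1.846e+00  a ← 34.128185 − (+9.638e-04/-1.846e+00) = 34.128707
iter 4: u=1.326112  f(a)=+2.459e-08  f'(a)=-1.846e+00  a ← 34.128707 − (+2.459e-08/-1.846e+00) = 34.128707
iter 5: u=1.326112  f(a)=+1.421e-14  f'(a)=-1.846e+00  a ← 34.128707 − (+1.421e-14/-1.846e+00) = 34.128707
converged: |Δa| < 1e-12 after 5 iterations
sag = a·(cosh(S/(2a)) − 1) = 34.128707·(cosh(1.326112) − 1) = 34.672719
T_max/T_min = cosh(S/(2a)) = 2.015940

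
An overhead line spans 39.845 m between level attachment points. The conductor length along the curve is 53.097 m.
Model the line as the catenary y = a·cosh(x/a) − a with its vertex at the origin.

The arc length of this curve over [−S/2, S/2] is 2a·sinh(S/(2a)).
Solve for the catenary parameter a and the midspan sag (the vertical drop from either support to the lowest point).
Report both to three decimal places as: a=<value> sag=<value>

seed: a₀ = √(S³/(24(L−S))) = √(39.845³/(24·13.252)) = 14.103094
iter 1: u=1.412633  f(a)=+1.387e+00  f'(a)=-2.282e+00  a ← 14.103094 − (+1.387e+00/-2.282e+00) = 14.710806
iter 2: u=1.354277  f(a)=+9.468e-02  f'(a)=-1.980e+00  a ← 14.710806 − (+9.468e-02/-1.980e+00) = 14.758619
iter 3: u=1.349889  f(a)=+5.128e-04  f'(a)=-1.959e+00  a ← 14.758619 − (+5.128e-04/-1.959e+00) = 14.758881
iter 4: u=1.349865  f(a)=+1.522e-08  f'(a)=-1.959e+00  a ← 14.758881 − (+1.522e-08/-1.959e+00) = 14.758881
iter 5: u=1.349865  f(a)=-7.105e-15  f'(a)=-1.959e+00  a ← 14.758881 − (-7.105e-15/-1.959e+00) = 14.758881
converged: |Δa| < 1e-12 after 5 iterations
sag = a·(cosh(S/(2a)) − 1) = 14.758881·(cosh(1.349865) − 1) = 15.616231
T_max/T_min = cosh(S/(2a)) = 2.058090

a=14.759 sag=15.616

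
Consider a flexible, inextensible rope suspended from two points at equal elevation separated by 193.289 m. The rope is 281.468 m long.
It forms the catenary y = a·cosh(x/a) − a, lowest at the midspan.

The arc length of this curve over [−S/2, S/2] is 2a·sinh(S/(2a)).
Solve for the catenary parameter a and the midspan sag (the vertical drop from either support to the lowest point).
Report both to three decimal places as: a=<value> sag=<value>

a=62.055 sag=91.753

seed: a₀ = √(S³/(24(L−S))) = √(193.289³/(24·88.179)) = 58.414747
iter 1: u=1.654454  f(a)=+1.289e+01  f'(a)=-3.930e+00  a ← 58.414747 − (+1.289e+01/-3.930e+00) = 61.693096
iter 2: u=1.566537  f(a)=+1.164e+00  f'(a)=-3.250e+00  a ← 61.693096 − (+1.164e+00/-3.250e+00) = 62.051397
iter 3: u=1.557491  f(a)=+1.159e-02  f'(a)=-3.185e+00  a ← 62.051397 − (+1.159e-02/-3.185e+00) = 62.055037
iter 4: u=1.557400  f(a)=+1.174e-06  f'(a)=-3.184e+00  a ← 62.055037 − (+1.174e-06/-3.184e+00) = 62.055037
iter 5: u=1.557400  f(a)=+0.000e+00  f'(a)=-3.184e+00  a ← 62.055037 − (+0.000e+00/-3.184e+00) = 62.055037
converged: |Δa| < 1e-12 after 5 iterations
sag = a·(cosh(S/(2a)) − 1) = 62.055037·(cosh(1.557400) − 1) = 91.752916
T_max/T_min = cosh(S/(2a)) = 2.478573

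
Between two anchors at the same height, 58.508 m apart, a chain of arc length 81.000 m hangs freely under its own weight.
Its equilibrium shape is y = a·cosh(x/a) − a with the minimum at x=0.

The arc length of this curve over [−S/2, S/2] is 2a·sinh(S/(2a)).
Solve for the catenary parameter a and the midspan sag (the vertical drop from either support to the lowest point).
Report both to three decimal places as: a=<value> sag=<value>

a=20.287 sag=25.010

seed: a₀ = √(S³/(24(L−S))) = √(58.508³/(24·22.492)) = 19.262082
iter 1: u=1.518735  f(a)=+2.741e+00  f'(a)=-2.920e+00  a ← 19.262082 − (+2.741e+00/-2.920e+00) = 20.200691
iter 2: u=1.448168  f(a)=+2.131e-01  f'(a)=-2.482e+00  a ← 20.200691 − (+2.131e-01/-2.482e+00) = 20.286531
iter 3: u=1.442041  f(a)=+1.528e-03  f'(a)=-2.447e+00  a ← 20.286531 − (+1.528e-03/-2.447e+00) = 20.287155
iter 4: u=1.441996  f(a)=+7.977e-08  f'(a)=-2.447e+00  a ← 20.287155 − (+7.977e-08/-2.447e+00) = 20.287155
iter 5: u=1.441996  f(a)=+0.000e+00  f'(a)=-2.447e+00  a ← 20.287155 − (+0.000e+00/-2.447e+00) = 20.287155
converged: |Δa| < 1e-12 after 5 iterations
sag = a·(cosh(S/(2a)) − 1) = 20.287155·(cosh(1.441996) − 1) = 25.009850
T_max/T_min = cosh(S/(2a)) = 2.232792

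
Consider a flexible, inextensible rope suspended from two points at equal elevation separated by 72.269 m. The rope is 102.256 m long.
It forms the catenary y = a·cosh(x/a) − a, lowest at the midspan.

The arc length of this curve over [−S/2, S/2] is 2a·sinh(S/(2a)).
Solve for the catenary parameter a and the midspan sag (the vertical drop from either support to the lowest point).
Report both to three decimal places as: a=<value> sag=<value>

a=24.209 sag=32.361

seed: a₀ = √(S³/(24(L−S))) = √(72.269³/(24·29.987)) = 22.901079
iter 1: u=1.577851  f(a)=+3.962e+00  f'(a)=-3.332e+00  a ← 22.901079 − (+3.962e+00/-3.332e+00) = 24.090289
iter 2: u=1.499961  f(a)=+3.295e-01  f'(a)=-2.798e+00  a ← 24.090289 − (+3.295e-01/-2.798e+00) = 24.208042
iter 3: u=1.492665  f(a)=+2.736e-03  f'(a)=-2.752e+00  a ← 24.208042 − (+2.736e-03/-2.752e+00) = 24.209036
iter 4: u=1.492604  f(a)=+1.922e-07  f'(a)=-2.752e+00  a ← 24.209036 − (+1.922e-07/-2.752e+00) = 24.209037
iter 5: u=1.492604  f(a)=+0.000e+00  f'(a)=-2.752e+00  a ← 24.209037 − (+0.000e+00/-2.752e+00) = 24.209037
converged: |Δa| < 1e-12 after 5 iterations
sag = a·(cosh(S/(2a)) − 1) = 24.209037·(cosh(1.492604) − 1) = 32.360830
T_max/T_min = cosh(S/(2a)) = 2.336725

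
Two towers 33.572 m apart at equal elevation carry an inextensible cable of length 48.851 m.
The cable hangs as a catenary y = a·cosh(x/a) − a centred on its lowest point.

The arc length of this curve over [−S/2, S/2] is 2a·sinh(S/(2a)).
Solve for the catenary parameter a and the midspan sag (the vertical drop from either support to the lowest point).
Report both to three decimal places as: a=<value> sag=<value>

a=10.790 sag=15.913

seed: a₀ = √(S³/(24(L−S))) = √(33.572³/(24·15.279)) = 10.158106
iter 1: u=1.652473  f(a)=+2.227e+00  f'(a)=-3.914e+00  a ← 10.158106 − (+2.227e+00/-3.914e+00) = 10.727091
iter 2: u=1.564823  f(a)=+2.008e-01  f'(a)=-3.237e+00  a ← 10.727091 − (+2.008e-01/-3.237e+00) = 10.789123
iter 3: u=1.555826  f(a)=+1.990e-03  f'(a)=-3.173e+00  a ← 10.789123 − (+1.990e-03/-3.173e+00) = 10.789750
iter 4: u=1.555736  f(a)=+1.998e-07  f'(a)=-3.173e+00  a ← 10.789750 − (+1.998e-07/-3.173e+00) = 10.789750
iter 5: u=1.555736  f(a)=+7.105e-15  f'(a)=-3.173e+00  a ← 10.789750 − (+7.105e-15/-3.173e+00) = 10.789750
converged: |Δa| < 1e-12 after 5 iterations
sag = a·(cosh(S/(2a)) − 1) = 10.789750·(cosh(1.555736) − 1) = 15.912755
T_max/T_min = cosh(S/(2a)) = 2.474803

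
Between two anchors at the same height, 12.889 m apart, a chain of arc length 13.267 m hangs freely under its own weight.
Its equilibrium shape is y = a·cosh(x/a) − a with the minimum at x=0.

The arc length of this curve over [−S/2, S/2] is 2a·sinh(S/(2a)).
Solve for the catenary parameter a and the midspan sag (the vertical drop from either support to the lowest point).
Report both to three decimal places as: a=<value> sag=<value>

seed: a₀ = √(S³/(24(L−S))) = √(12.889³/(24·0.378)) = 15.363045
iter 1: u=0.419481  f(a)=+3.340e-03  f'(a)=-5.008e-02  a ← 15.363045 − (+3.340e-03/-5.008e-02) = 15.429732
iter 2: u=0.417668  f(a)=+2.187e-05  f'(a)=-4.943e-02  a ← 15.429732 − (+2.187e-05/-4.943e-02) = 15.430174
iter 3: u=0.417656  f(a)=+9.516e-10  f'(a)=-4.942e-02  a ← 15.430174 − (+9.516e-10/-4.942e-02) = 15.430175
iter 4: u=0.417656  f(a)=-3.553e-15  f'(a)=-4.942e-02  a ← 15.430175 − (-3.553e-15/-4.942e-02) = 15.430175
converged: |Δa| < 1e-12 after 4 iterations
sag = a·(cosh(S/(2a)) − 1) = 15.430175·(cosh(0.417656) − 1) = 1.365468
T_max/T_min = cosh(S/(2a)) = 1.088493

a=15.430 sag=1.365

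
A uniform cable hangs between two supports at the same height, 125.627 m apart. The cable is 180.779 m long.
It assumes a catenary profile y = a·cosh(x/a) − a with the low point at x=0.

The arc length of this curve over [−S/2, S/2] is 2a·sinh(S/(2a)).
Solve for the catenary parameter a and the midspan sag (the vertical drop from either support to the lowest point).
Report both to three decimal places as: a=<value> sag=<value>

a=41.031 sag=58.235

seed: a₀ = √(S³/(24(L−S))) = √(125.627³/(24·55.152)) = 38.702430
iter 1: u=1.622986  f(a)=+7.736e+00  f'(a)=-3.675e+00  a ← 38.702430 − (+7.736e+00/-3.675e+00) = 40.807591
iter 2: u=1.539260  f(a)=+6.761e-01  f'(a)=-3.058e+00  a ← 40.807591 − (+6.761e-01/-3.058e+00) = 41.028648
iter 3: u=1.530967  f(a)=+6.255e-03  f'(a)=-3.002e+00  a ← 41.028648 − (+6.255e-03/-3.002e+00) = 41.030732
iter 4: u=1.530889  f(a)=+5.464e-07  f'(a)=-3.001e+00  a ← 41.030732 − (+5.464e-07/-3.001e+00) = 41.030732
iter 5: u=1.530889  f(a)=+5.684e-14  f'(a)=-3.001e+00  a ← 41.030732 − (+5.684e-14/-3.001e+00) = 41.030732
converged: |Δa| < 1e-12 after 5 iterations
sag = a·(cosh(S/(2a)) − 1) = 41.030732·(cosh(1.530889) − 1) = 58.235489
T_max/T_min = cosh(S/(2a)) = 2.419314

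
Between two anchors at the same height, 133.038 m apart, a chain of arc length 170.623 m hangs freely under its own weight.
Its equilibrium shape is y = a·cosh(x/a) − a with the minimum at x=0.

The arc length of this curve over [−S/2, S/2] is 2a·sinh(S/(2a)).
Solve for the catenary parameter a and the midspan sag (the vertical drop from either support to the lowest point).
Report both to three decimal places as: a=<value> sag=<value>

a=53.130 sag=47.373

seed: a₀ = √(S³/(24(L−S))) = √(133.038³/(24·37.585)) = 51.091736
iter 1: u=1.301952  f(a)=+3.317e+00  f'(a)=-1.736e+00  a ← 51.091736 − (+3.317e+00/-1.736e+00) = 53.002243
iter 2: u=1.255022  f(a)=+1.951e-01  f'(a)=-1.537e+00  a ← 53.002243 − (+1.951e-01/-1.537e+00) = 53.129167
iter 3: u=1.252024  f(a)=+7.687e-04  f'(a)=-1.525e+00  a ← 53.129167 − (+7.687e-04/-1.525e+00) = 53.129671
iter 4: u=1.252012  f(a)=+1.203e-08  f'(a)=-1.525e+00  a ← 53.129671 − (+1.203e-08/-1.525e+00) = 53.129671
iter 5: u=1.252012  f(a)=-2.842e-14  f'(a)=-1.525e+00  a ← 53.129671 − (-2.842e-14/-1.525e+00) = 53.129671
converged: |Δa| < 1e-12 after 5 iterations
sag = a·(cosh(S/(2a)) − 1) = 53.129671·(cosh(1.252012) − 1) = 47.373135
T_max/T_min = cosh(S/(2a)) = 1.891651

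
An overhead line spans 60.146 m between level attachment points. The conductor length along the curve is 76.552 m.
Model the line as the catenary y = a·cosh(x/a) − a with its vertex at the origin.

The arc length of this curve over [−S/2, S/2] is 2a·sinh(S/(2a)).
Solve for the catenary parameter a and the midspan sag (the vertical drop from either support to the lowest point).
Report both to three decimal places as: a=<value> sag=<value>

seed: a₀ = √(S³/(24(L−S))) = √(60.146³/(24·16.406)) = 23.507322
iter 1: u=1.279304  f(a)=+1.396e+00  f'(a)=-1.638e+00  a ← 23.507322 − (+1.396e+00/-1.638e+00) = 24.359590
iter 2: u=1.234545  f(a)=+7.951e-02  f'(a)=-1.456e+00  a ← 24.359590 − (+7.951e-02/-1.456e+00) = 24.414191
iter 3: u=1.231784  f(a)=+2.924e-04  f'(a)=-1.446e+00  a ← 24.414191 − (+2.924e-04/-1.446e+00) = 24.414393
iter 4: u=1.231773  f(a)=+3.987e-09  f'(a)=-1.446e+00  a ← 24.414393 − (+3.987e-09/-1.446e+00) = 24.414393
iter 5: u=1.231773  f(a)=+1.421e-14  f'(a)=-1.446e+00  a ← 24.414393 − (+1.421e-14/-1.446e+00) = 24.414393
converged: |Δa| < 1e-12 after 5 iterations
sag = a·(cosh(S/(2a)) − 1) = 24.414393·(cosh(1.231773) − 1) = 20.985109
T_max/T_min = cosh(S/(2a)) = 1.859538

a=24.414 sag=20.985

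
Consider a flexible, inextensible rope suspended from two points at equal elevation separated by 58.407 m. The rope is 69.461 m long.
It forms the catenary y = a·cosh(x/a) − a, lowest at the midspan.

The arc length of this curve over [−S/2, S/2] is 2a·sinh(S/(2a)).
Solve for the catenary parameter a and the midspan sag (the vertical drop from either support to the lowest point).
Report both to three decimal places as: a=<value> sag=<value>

a=28.151 sag=16.556

seed: a₀ = √(S³/(24(L−S))) = √(58.407³/(24·11.054)) = 27.405138
iter 1: u=1.065621  f(a)=+6.449e-01  f'(a)=-9.021e-01  a ← 27.405138 − (+6.449e-01/-9.021e-01) = 28.119970
iter 2: u=1.038532  f(a)=+2.609e-02  f'(a)=-8.304e-01  a ← 28.119970 − (+2.609e-02/-8.304e-01) = 28.151390
iter 3: u=1.037373  f(a)=+4.671e-05  f'(a)=-8.275e-01  a ← 28.151390 − (+4.671e-05/-8.275e-01) = 28.151446
iter 4: u=1.037371  f(a)=+1.503e-10  f'(a)=-8.275e-01  a ← 28.151446 − (+1.503e-10/-8.275e-01) = 28.151446
iter 5: u=1.037371  f(a)=+0.000e+00  f'(a)=-8.275e-01  a ← 28.151446 − (+0.000e+00/-8.275e-01) = 28.151446
converged: |Δa| < 1e-12 after 5 iterations
sag = a·(cosh(S/(2a)) − 1) = 28.151446·(cosh(1.037371) − 1) = 16.555506
T_max/T_min = cosh(S/(2a)) = 1.588087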